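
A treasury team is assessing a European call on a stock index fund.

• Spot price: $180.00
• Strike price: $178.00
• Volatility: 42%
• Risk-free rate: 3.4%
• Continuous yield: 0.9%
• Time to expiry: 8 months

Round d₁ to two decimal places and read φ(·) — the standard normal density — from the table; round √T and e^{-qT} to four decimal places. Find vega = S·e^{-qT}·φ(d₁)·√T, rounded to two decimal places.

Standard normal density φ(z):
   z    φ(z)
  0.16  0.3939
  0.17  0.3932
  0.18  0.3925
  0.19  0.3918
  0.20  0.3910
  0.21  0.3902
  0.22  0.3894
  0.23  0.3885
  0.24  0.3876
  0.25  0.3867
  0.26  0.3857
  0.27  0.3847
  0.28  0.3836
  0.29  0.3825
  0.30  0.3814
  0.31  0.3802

σ√T = 0.42 × 0.8165 = 0.3429
ln(S/K) + (r − q + σ²/2)T = ln(180/178) + (0.034 − 0.009 + 0.42²/2)·0.6667 = 0.0112 + 0.0755 = 0.0866
d₁ = 0.0866 / 0.3429 = 0.2526 ≈ 0.25
√T = √0.6667 = 0.8165
φ(d₁) = φ(0.25) = 0.3867
e^(−qT) = e^(−0.009·0.6667) = 0.9940
vega = S·e^(−qT)·φ(d₁)·√T = 180·0.9940·0.3867·0.8165 = 56.4923

56.49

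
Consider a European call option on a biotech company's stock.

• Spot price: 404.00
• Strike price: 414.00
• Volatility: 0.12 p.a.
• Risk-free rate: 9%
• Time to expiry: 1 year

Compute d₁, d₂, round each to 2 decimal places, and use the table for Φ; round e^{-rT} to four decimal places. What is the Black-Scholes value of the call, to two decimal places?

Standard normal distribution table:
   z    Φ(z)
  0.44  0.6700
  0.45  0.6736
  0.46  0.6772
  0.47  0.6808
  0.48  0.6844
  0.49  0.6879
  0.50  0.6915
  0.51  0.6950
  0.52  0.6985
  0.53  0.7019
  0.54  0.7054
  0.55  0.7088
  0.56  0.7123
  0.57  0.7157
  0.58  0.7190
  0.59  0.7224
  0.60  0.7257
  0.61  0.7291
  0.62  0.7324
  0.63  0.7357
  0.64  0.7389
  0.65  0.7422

34.29

T = 1;  σ√T = 0.1200
d₁ = [ln(404/414) + (0.09 + 0.12²/2)·1] / 0.1200 = [-0.0245 + 0.0972] / 0.1200 = 0.6062 ⇒ 0.61
d₂ = d₁ − σ√T = 0.6062 − 0.1200 = 0.4862 ⇒ 0.49
e^(−rT) = e^(−0.09·1) = 0.9139
N(d₁) = N(0.61) = 0.7291;  N(d₂) = N(0.49) = 0.6879
C = 404·0.7291 − 414·0.9139·0.6879 = 294.5564 − 260.2701 = 34.2863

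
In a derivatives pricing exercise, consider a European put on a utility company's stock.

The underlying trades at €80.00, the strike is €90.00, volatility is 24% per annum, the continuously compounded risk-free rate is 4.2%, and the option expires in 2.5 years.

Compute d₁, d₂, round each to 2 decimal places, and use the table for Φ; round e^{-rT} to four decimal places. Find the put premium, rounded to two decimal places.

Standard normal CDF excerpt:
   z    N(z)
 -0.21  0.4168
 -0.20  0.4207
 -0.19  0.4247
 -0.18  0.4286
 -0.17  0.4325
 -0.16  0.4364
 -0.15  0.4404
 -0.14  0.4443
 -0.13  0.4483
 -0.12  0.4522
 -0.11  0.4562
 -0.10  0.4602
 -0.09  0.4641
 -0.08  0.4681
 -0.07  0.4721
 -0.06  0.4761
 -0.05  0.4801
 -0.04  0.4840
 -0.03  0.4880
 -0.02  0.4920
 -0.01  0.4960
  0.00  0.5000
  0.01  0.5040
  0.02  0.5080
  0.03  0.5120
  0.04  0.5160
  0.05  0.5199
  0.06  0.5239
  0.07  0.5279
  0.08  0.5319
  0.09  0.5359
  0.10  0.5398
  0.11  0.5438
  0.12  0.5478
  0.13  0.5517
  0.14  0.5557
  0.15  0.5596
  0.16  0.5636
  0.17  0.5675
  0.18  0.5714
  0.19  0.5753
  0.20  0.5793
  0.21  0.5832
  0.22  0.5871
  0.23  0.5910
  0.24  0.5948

σ√T = 0.24·√2.5 = 0.3795
d₁ = [ln(80/90) + (0.042 + 0.24²/2)·2.5] / 0.3795 = [-0.1178 + 0.1770] / 0.3795 = 0.1561 → 0.16
d₂ = d₁ − σ√T = 0.1561 − 0.3795 = -0.2234 → -0.22
e^(−rT) = e^(−0.042·2.5) = 0.9003
N(−d₂) = N(0.22) = 0.5871;  N(−d₁) = N(-0.16) = 0.4364
P = 90·0.9003·0.5871 − 80·0.4364 = 47.5710 − 34.9120 = 12.6590

€12.66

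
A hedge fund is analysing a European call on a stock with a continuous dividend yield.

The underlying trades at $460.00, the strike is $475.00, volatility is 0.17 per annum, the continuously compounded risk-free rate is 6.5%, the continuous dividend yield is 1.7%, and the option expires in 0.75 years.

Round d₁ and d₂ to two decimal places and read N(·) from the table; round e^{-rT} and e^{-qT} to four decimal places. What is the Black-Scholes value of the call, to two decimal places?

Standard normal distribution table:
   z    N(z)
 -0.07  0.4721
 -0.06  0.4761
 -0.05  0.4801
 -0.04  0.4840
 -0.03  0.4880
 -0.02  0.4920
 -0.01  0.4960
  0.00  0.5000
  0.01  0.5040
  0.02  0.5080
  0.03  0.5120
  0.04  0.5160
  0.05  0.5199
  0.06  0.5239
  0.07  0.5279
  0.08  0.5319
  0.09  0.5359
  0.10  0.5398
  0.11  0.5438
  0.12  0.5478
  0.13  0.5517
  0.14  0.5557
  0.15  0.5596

$27.96

σ√T = 0.17 × 0.8660 = 0.1472
d₁ = [ln(460/475) + (0.065 − 0.017 + 0.17²/2)·0.75] / 0.1472 = [-0.0321 + 0.0468] / 0.1472 = 0.1002 ≈ 0.10
d₂ = d₁ − σ√T = 0.1002 − 0.1472 = -0.0470 ≈ -0.05
e^(−qT) = e^(−0.017·0.75) = 0.9873;  e^(−rT) = e^(−0.065·0.75) = 0.9524
N(d₁) = N(0.10) = 0.5398;  N(d₂) = N(-0.05) = 0.4801
C = 460·0.9873·0.5398 − 475·0.9524·0.4801 = 245.1545 − 217.1924 = 27.9620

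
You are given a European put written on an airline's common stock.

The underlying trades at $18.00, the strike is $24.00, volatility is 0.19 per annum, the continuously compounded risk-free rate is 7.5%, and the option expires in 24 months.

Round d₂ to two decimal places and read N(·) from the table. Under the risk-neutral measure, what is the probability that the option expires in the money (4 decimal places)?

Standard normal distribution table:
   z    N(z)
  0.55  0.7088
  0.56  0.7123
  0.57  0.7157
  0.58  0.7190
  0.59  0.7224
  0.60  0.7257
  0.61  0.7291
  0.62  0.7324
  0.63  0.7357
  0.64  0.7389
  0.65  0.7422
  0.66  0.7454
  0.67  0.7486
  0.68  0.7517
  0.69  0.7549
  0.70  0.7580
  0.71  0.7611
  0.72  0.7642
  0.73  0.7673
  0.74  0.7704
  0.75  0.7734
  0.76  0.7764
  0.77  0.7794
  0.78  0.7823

σ√T = 0.19·√2 = 0.2687
d₁ = [ln(18/24) + (0.075 + 0.19²/2)·2] / 0.2687 = [-0.2877 + 0.1861] / 0.2687 = -0.3780 → -0.38
d₂ = d₁ − σ√T = -0.3780 − 0.2687 = -0.6467 → -0.65
Risk-neutral Pr[S_T < K] = N(−d₂) = N(0.65) = 0.7422

0.7422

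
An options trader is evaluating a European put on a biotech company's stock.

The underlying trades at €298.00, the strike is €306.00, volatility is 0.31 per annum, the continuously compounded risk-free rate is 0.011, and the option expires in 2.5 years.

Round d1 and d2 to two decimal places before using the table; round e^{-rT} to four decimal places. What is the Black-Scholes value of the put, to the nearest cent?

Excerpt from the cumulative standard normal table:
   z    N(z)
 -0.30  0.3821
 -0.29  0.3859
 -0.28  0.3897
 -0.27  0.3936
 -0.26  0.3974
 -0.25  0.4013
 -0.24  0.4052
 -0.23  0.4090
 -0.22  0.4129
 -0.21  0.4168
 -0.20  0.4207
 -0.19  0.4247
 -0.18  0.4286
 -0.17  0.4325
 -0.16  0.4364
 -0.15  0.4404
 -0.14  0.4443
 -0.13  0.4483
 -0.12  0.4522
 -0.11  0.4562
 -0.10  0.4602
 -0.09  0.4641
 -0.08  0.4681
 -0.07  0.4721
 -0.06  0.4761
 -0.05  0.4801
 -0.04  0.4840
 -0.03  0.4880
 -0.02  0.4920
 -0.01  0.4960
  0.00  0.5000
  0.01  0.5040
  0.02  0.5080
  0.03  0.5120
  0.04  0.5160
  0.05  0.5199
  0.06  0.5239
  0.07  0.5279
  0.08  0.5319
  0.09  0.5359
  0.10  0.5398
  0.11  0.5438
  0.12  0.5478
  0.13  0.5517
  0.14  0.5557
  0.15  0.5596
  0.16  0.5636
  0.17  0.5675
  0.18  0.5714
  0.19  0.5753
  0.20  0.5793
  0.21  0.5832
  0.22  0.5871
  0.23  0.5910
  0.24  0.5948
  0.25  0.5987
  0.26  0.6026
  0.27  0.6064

€57.49

σ√T = 0.31·√2.5 = 0.4902
d₁ = [ln(298/306) + (0.011 + ½·0.31²)·2.5] / (σ√T) = (-0.0265 + 0.1476) / 0.4902 = 0.2471 ⇒ 0.25
d₂ = 0.2471 − 0.4902 = -0.2430 ⇒ -0.24
exp(−rT) = exp(−0.011·2.5) = 0.9729
N(−d₂) = N(0.24) = 0.5948;  N(−d₁) = N(-0.25) = 0.4013
P = 306·0.9729·0.5948 − 298·0.4013 = 177.0764 − 119.5874 = 57.4890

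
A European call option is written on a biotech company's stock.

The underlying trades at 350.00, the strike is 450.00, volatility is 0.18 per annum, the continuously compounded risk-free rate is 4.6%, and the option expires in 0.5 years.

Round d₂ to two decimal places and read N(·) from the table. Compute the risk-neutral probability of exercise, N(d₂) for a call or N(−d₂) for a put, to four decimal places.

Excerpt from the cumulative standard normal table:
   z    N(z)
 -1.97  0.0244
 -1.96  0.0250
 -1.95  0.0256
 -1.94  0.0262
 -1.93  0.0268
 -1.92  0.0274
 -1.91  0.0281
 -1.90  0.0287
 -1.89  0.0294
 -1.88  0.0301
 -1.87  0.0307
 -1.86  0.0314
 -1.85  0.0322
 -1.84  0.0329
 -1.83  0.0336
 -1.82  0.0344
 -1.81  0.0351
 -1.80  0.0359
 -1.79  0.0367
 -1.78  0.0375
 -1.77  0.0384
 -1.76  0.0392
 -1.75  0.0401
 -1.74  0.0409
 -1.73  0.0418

0.0314

T = 0.5;  σ√T = 0.1273
d₁ = [ln(350/450) + (0.046 + ½·0.18²)·0.5] / (σ√T) = (-0.2513 + 0.0311) / 0.1273 = -1.7302 → -1.73
d₂ = -1.7302 − 0.1273 = -1.8574 → -1.86
Risk-neutral Pr[S_T > K] = N(d₂) = N(-1.86) = 0.0314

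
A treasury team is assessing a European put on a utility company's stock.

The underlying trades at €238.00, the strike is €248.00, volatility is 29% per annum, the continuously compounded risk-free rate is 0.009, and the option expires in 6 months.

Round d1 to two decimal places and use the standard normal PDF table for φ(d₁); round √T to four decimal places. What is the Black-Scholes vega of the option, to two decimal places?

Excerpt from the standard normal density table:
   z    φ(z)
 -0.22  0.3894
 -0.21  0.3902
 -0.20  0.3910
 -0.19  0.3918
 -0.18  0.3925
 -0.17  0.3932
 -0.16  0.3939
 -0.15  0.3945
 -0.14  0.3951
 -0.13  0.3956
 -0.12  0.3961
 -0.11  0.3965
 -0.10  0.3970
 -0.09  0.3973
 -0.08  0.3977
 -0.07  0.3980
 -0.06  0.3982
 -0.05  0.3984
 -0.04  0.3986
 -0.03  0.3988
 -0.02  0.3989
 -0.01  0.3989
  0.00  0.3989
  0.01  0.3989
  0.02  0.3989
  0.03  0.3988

66.93

T = 0.5;  σ√T = 0.2051
d₁ = [ln(238/248) + (0.009 + ½·0.29²)·0.5] / (σ√T) = (-0.0412 + 0.0255) / 0.2051 = -0.0762 → -0.08
√T = √0.5 = 0.7071
φ(d₁) = φ(-0.08) = 0.3977
vega = S·φ(d₁)·√T = 238·0.3977·0.7071 = 66.9289
(Vega is the same for a European call and put with the same parameters.)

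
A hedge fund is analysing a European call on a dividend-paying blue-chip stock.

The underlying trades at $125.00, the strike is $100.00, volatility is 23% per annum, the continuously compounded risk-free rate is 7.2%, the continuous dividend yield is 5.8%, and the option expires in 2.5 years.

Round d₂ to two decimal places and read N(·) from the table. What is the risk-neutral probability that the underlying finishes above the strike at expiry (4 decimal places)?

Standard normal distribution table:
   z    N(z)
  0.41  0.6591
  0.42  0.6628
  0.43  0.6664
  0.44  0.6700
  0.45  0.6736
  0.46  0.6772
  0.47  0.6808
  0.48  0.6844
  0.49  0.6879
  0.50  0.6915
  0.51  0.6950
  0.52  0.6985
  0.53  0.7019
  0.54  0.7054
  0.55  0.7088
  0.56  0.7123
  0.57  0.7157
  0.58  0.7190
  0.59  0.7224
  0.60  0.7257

0.7019

σ√T = 0.23·√2.5 = 0.3637
d₁ = [ln(125/100) + (0.072 − 0.058 + 0.23²/2)·2.5] / 0.3637 = [0.2231 + 0.1011] / 0.3637 = 0.8917 ≈ 0.89
d₂ = d₁ − σ√T = 0.8917 − 0.3637 = 0.5280 ≈ 0.53
Pr(exercise) under Q = N(d₂) = 0.7019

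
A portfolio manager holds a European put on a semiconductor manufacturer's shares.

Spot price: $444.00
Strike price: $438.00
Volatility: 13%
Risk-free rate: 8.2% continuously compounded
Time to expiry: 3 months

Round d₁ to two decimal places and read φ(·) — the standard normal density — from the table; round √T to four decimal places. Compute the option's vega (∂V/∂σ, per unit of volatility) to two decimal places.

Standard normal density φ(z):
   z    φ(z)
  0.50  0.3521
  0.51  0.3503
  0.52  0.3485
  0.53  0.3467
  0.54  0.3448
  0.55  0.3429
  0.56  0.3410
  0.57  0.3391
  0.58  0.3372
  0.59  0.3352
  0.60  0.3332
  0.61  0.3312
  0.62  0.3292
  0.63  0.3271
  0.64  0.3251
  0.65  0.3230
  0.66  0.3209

75.70

σ√T = 0.13 × 0.5000 = 0.0650
d₁ = [ln(444/438) + (0.082 + 0.13²/2)·0.25] / 0.0650 = [0.0136 + 0.0226] / 0.0650 = 0.5572 ⇒ 0.56
√T = √0.25 = 0.5000
φ(d₁) = φ(0.56) = 0.3410
vega = S·φ(d₁)·√T = 444·0.3410·0.5000 = 75.7020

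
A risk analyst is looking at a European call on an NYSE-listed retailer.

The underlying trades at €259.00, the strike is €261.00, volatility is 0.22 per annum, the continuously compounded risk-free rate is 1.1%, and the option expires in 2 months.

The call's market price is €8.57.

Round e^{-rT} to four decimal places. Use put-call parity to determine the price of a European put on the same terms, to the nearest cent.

exp(−rT) = exp(−0.011·0.1667) = 0.9982
Put-call parity: C − P = S − K·e^(−rT) = 259 − 261·0.9982 = 259 − 260.5302 = -1.5302
P = C − (C − P) = 8.57 − (-1.5302) = 10.1002

€10.10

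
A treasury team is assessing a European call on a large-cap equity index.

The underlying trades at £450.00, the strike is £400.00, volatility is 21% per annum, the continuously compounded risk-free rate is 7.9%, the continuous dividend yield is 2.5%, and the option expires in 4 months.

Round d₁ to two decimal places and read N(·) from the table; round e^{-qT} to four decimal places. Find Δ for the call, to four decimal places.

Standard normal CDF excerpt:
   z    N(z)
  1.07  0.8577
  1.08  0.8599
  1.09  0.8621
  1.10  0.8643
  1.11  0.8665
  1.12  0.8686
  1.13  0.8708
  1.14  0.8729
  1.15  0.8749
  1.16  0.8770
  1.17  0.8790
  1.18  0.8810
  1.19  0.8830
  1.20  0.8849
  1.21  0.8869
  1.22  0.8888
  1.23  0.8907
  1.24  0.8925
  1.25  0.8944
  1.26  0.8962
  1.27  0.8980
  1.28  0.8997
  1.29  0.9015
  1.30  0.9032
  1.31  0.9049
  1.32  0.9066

0.8737

T = 0.3333;  σ√T = 0.1212
d₁ = [ln(450/400) + (0.079 − 0.025 + 0.21²/2)·0.3333] / 0.1212 = [0.1178 + 0.0253] / 0.1212 = 1.1805 ⇒ 1.18
N(d₁) = N(1.18) = 0.8810
Δ_call = e^(−qT)·N(d₁) = 0.9917·0.8810 = 0.8737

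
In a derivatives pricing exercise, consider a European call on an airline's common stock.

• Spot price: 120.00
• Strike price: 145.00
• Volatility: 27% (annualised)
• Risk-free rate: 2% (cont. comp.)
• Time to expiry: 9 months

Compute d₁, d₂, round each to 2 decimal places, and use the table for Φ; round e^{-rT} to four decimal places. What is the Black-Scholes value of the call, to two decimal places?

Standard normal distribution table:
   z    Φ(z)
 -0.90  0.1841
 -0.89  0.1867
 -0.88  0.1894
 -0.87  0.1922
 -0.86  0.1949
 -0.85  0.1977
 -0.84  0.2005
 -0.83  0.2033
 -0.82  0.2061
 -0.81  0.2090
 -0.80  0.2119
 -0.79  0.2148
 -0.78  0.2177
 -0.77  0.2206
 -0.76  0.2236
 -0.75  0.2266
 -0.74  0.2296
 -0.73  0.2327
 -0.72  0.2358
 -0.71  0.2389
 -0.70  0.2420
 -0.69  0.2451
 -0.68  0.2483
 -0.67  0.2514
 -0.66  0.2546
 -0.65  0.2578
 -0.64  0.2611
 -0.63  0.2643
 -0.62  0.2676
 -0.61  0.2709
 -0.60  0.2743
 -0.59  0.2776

3.88

σ√T = 0.27·√0.75 = 0.2338
d₁ = [ln(120/145) + (0.02 + 0.27²/2)·0.75] / 0.2338 = [-0.1892 + 0.0423] / 0.2338 = -0.6283 ≈ -0.63
d₂ = d₁ − σ√T = -0.6283 − 0.2338 = -0.8621 ≈ -0.86
e^(−rT) = e^(−0.02·0.75) = 0.9851
C = 120·N(-0.63) − 145·0.9851·N(-0.86) = 120·0.2643 − 145·0.9851·0.1949 = 31.7160 − 27.8394 = 3.8766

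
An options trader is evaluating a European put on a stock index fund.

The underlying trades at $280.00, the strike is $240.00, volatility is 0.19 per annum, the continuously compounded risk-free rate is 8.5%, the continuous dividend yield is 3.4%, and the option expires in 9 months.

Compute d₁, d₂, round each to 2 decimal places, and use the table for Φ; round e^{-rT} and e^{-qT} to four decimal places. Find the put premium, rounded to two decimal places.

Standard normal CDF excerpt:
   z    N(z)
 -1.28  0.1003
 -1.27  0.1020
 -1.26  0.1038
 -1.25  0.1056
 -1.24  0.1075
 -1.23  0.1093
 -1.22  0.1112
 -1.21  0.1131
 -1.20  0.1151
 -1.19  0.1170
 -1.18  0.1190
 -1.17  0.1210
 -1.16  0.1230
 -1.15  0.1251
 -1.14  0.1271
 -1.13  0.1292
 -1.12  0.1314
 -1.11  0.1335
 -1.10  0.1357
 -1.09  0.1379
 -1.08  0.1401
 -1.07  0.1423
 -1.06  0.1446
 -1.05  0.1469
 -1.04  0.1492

σ√T = 0.19 × 0.8660 = 0.1645
ln(S/K) + (r − q + σ²/2)T = ln(280/240) + (0.085 − 0.034 + 0.19²/2)·0.75 = 0.1542 + 0.0518 = 0.2059
d₁ = 0.2059 / 0.1645 = 1.2516 which rounds to 1.25
d₂ = d₁ − σ√T = 1.2516 − 0.1645 = 1.0870 which rounds to 1.09
exp(−qT) = exp(−0.034·0.75) = 0.9748;  exp(−rT) = exp(−0.085·0.75) = 0.9382
N(−d₂) = N(-1.09) = 0.1379;  N(−d₁) = N(-1.25) = 0.1056
P = 240·0.9382·0.1379 − 280·0.9748·0.1056 = 31.0507 − 28.8229 = 2.2278

$2.23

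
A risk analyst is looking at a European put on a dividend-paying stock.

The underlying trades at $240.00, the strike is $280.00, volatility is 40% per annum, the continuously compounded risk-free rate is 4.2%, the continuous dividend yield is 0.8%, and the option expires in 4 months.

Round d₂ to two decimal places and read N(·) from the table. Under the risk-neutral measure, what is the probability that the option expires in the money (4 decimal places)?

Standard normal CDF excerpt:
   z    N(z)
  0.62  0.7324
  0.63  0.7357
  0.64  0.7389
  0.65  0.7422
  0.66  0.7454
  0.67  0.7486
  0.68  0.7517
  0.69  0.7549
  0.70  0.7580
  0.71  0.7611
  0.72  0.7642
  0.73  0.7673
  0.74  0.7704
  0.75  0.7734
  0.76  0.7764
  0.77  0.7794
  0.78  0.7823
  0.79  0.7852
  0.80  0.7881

0.7673

σ√T = 0.4 × 0.5774 = 0.2309
d₁ = [ln(240/280) + (0.042 − 0.008 + 0.4²/2)·0.3333] / 0.2309 = [-0.1542 + 0.0380] / 0.2309 = -0.5029 → -0.50
d₂ = d₁ − σ√T = -0.5029 − 0.2309 = -0.7339 → -0.73
Pr(exercise) under Q = N(−d₂) = N(0.73) = 0.7673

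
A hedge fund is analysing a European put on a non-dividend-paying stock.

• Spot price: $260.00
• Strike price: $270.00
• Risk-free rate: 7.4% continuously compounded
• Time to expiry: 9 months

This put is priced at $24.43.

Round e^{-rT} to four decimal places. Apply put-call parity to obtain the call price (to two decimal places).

exp(−rT) = exp(−0.074·0.75) = 0.9460
Put-call parity: C − P = S − K·e^(−rT) = 260 − 270·0.9460 = 260 − 255.4200 = 4.5800
C = P + (C − P) = 24.43 + (4.5800) = 29.0100

$29.01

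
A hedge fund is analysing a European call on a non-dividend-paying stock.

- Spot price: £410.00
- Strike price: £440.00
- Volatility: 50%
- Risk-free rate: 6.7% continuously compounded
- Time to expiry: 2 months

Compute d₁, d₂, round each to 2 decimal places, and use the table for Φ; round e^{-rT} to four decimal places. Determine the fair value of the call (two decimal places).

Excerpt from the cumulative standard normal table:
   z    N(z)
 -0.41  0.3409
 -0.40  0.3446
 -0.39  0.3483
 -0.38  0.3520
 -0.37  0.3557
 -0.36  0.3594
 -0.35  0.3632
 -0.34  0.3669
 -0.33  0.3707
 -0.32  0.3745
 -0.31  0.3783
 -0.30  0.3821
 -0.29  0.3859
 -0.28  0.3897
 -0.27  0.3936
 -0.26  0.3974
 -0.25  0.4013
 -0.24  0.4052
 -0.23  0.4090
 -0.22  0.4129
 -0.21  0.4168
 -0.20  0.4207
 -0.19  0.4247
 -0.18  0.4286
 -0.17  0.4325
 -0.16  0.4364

σ√T = 0.5 × 0.4082 = 0.2041
ln(S/K) + (r + σ²/2)T = ln(410/440) + (0.067 + 0.5²/2)·0.1667 = -0.0706 + 0.0320 = -0.0386
d₁ = -0.0386 / 0.2041 = -0.1892 → -0.19
d₂ = d₁ − σ√T = -0.1892 − 0.2041 = -0.3933 → -0.39
e^(−rT) = e^(−0.067·0.1667) = 0.9889
C = 410·N(-0.19) − 440·0.9889·N(-0.39) = 410·0.4247 − 440·0.9889·0.3483 = 174.1270 − 151.5509 = 22.5761

£22.58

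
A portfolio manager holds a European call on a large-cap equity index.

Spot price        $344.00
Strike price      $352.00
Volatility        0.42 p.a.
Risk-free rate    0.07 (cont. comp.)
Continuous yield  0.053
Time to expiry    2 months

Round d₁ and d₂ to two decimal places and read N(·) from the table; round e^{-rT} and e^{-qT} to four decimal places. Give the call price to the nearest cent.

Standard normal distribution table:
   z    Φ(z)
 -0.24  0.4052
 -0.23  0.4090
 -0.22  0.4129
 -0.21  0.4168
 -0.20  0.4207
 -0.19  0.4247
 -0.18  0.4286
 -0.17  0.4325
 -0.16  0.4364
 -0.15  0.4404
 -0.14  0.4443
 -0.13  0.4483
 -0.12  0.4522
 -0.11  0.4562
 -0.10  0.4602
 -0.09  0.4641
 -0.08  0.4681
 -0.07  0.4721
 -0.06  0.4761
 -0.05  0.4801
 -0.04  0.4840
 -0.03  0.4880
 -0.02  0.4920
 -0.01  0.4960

σ√T = 0.42·√0.1667 = 0.1715
ln(S/K) + (r − q + σ²/2)T = ln(344/352) + (0.07 − 0.053 + 0.42²/2)·0.1667 = -0.0230 + 0.0175 = -0.0055
d₁ = -0.0055 / 0.1715 = -0.0318 which rounds to -0.03
d₂ = d₁ − σ√T = -0.0318 − 0.1715 = -0.2033 which rounds to -0.20
e^(−qT) = e^(−0.053·0.1667) = 0.9912;  e^(−rT) = e^(−0.07·0.1667) = 0.9884
C = 344·0.9912·N(-0.03) − 352·0.9884·N(-0.20) = 344·0.9912·0.4880 − 352·0.9884·0.4207 = 166.3947 − 146.3686 = 20.0261

$20.03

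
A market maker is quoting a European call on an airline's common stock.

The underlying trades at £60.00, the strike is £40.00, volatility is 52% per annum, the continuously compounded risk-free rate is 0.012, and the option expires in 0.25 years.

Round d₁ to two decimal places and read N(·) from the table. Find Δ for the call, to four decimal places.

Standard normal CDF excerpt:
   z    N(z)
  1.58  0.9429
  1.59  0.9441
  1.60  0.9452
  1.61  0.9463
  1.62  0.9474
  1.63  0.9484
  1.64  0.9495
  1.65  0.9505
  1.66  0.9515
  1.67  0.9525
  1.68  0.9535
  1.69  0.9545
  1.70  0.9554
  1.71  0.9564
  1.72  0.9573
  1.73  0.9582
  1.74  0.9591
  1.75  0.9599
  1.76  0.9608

0.9554

σ√T = 0.52·√0.25 = 0.2600
d₁ = [ln(60/40) + (0.012 + 0.52²/2)·0.25] / 0.2600 = [0.4055 + 0.0368] / 0.2600 = 1.7010 ⇒ 1.70
N(d₁) = N(1.70) = 0.9554
Δ_call = N(d₁) = 0.9554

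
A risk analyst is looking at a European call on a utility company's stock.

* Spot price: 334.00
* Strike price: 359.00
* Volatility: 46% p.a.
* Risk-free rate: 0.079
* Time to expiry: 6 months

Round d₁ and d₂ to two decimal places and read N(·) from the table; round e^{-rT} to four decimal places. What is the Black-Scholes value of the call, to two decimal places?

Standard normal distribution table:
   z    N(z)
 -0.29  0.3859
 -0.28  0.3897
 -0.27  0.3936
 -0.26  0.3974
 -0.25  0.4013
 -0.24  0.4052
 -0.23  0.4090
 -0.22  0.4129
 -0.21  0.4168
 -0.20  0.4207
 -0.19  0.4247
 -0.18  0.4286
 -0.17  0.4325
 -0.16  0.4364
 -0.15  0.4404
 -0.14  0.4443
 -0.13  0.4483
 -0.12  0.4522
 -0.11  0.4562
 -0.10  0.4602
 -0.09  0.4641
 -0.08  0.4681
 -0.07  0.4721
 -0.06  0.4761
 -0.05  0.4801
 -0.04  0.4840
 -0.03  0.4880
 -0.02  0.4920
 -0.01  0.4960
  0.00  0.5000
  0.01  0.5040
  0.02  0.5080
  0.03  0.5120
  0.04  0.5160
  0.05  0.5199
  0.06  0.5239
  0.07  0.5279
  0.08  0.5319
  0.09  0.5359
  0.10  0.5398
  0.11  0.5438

T = 0.5;  σ√T = 0.3253
d₁ = [ln(334/359) + (0.079 + ½·0.46²)·0.5] / (σ√T) = (-0.0722 + 0.0924) / 0.3253 = 0.0622 ⇒ 0.06
d₂ = 0.0622 − 0.3253 = -0.2631 ⇒ -0.26
e^(−rT) = e^(−0.079·0.5) = 0.9613
N(d₁) = N(0.06) = 0.5239;  N(d₂) = N(-0.26) = 0.3974
C = 334·0.5239 − 359·0.9613·0.3974 = 174.9826 − 137.1454 = 37.8372

37.84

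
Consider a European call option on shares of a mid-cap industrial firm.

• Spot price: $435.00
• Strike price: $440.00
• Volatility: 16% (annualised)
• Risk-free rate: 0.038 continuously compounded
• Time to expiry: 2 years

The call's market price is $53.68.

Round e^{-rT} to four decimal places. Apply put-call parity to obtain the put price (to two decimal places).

$26.47

e^(−rT) = e^(−0.038·2) = 0.9268
Put-call parity: C − P = S − K·e^(−rT) = 435 − 440·0.9268 = 435 − 407.7920 = 27.2080
P = C − (C − P) = 53.68 − (27.2080) = 26.4720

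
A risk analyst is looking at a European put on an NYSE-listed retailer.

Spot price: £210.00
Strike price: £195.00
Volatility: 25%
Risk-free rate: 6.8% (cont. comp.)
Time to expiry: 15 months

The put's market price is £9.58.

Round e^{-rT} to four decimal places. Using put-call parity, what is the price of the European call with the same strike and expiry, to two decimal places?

£40.47

e^(−rT) = e^(−0.068·1.25) = 0.9185
Put-call parity: C − P = S − K·e^(−rT) = 210 − 195·0.9185 = 210 − 179.1075 = 30.8925
C = P + (C − P) = 9.58 + (30.8925) = 40.4725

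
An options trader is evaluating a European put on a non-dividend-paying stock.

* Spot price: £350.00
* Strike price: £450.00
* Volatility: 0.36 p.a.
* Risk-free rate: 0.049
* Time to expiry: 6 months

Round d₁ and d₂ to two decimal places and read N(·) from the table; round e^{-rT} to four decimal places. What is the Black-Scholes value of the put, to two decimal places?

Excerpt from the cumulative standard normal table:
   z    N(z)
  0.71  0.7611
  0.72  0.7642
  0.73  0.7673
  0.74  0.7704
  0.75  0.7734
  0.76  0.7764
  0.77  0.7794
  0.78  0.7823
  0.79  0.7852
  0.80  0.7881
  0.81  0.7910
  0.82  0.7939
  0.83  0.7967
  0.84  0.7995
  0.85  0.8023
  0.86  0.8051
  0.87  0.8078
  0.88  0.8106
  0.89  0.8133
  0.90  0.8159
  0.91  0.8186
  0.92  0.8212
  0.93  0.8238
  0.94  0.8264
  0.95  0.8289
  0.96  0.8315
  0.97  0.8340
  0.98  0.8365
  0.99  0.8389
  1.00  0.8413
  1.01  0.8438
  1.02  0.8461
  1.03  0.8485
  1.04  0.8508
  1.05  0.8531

£99.79

σ√T = 0.36 × 0.7071 = 0.2546
ln(S/K) + (r + σ²/2)T = ln(350/450) + (0.049 + 0.36²/2)·0.5 = -0.2513 + 0.0569 = -0.1944
d₁ = -0.1944 / 0.2546 = -0.7637 ⇒ -0.76
d₂ = d₁ − σ√T = -0.7637 − 0.2546 = -1.0183 ⇒ -1.02
exp(−rT) = exp(−0.049·0.5) = 0.9758
N(−d₂) = N(1.02) = 0.8461;  N(−d₁) = N(0.76) = 0.7764
P = 450·0.9758·0.8461 − 350·0.7764 = 371.5310 − 271.7400 = 99.7910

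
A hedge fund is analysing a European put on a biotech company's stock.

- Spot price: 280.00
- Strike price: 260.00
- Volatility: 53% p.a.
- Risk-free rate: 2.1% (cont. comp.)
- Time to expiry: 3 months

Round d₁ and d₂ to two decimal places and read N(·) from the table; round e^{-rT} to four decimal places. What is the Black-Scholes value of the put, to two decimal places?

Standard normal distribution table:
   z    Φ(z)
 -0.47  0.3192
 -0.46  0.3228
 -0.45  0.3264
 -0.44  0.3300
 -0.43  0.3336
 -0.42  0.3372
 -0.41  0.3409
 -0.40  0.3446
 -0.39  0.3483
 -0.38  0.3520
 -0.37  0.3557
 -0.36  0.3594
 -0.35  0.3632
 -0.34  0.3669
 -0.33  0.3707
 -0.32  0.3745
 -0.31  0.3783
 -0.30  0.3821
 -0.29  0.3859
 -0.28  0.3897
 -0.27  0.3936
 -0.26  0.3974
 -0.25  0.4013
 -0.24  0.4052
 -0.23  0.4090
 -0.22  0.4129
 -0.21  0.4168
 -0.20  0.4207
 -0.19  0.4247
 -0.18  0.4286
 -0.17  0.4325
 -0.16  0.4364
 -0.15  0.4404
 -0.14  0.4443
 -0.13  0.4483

18.46

T = 0.25;  σ√T = 0.2650
d₁ = [ln(280/260) + (0.021 + ½·0.53²)·0.25] / (σ√T) = (0.0741 + 0.0404) / 0.2650 = 0.4320 which rounds to 0.43
d₂ = 0.4320 − 0.2650 = 0.1670 which rounds to 0.17
exp(−rT) = exp(−0.021·0.25) = 0.9948
N(−d₂) = N(-0.17) = 0.4325;  N(−d₁) = N(-0.43) = 0.3336
P = 260·0.9948·0.4325 − 280·0.3336 = 111.8653 − 93.4080 = 18.4573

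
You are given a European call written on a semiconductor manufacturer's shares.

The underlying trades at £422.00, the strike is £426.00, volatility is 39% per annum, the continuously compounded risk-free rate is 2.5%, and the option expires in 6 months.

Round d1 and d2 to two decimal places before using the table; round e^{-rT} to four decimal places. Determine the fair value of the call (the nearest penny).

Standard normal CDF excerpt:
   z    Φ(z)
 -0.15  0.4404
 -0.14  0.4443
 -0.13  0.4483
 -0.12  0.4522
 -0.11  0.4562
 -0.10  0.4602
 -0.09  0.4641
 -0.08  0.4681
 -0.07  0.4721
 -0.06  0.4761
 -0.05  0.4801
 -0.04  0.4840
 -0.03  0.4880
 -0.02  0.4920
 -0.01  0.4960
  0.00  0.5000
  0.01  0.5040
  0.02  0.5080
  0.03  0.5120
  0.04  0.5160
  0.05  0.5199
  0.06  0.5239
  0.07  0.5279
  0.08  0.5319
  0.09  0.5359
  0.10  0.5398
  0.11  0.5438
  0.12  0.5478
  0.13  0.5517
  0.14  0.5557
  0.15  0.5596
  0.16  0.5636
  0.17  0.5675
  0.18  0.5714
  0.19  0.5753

σ√T = 0.39 × 0.7071 = 0.2758
d₁ = [ln(422/426) + (0.025 + 0.39²/2)·0.5] / 0.2758 = [-0.0094 + 0.0505] / 0.2758 = 0.1490 ⇒ 0.15
d₂ = d₁ − σ√T = 0.1490 − 0.2758 = -0.1268 ⇒ -0.13
e^(−rT) = e^(−0.025·0.5) = 0.9876
C = 422·N(0.15) − 426·0.9876·N(-0.13) = 422·0.5596 − 426·0.9876·0.4483 = 236.1512 − 188.6077 = 47.5435

£47.54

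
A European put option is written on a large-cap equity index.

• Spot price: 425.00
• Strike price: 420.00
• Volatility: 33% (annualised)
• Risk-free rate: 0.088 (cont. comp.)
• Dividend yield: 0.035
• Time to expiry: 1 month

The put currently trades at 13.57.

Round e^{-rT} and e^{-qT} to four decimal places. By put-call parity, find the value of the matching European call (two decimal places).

20.40

exp(−qT) = exp(−0.035·0.08333) = 0.9971;  exp(−rT) = exp(−0.088·0.08333) = 0.9927
Put-call parity: C − P = S·e^(−qT) − K·e^(−rT) = 425·0.9971 − 420·0.9927 = 423.7675 − 416.9340 = 6.8335
C = P + (C − P) = 13.57 + (6.8335) = 20.4035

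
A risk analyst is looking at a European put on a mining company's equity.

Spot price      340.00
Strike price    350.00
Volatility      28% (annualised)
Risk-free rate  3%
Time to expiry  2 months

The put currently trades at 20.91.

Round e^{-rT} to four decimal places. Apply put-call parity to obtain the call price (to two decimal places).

12.66

exp(−rT) = exp(−0.03·0.1667) = 0.9950
Put-call parity: C − P = S − K·e^(−rT) = 340 − 350·0.9950 = 340 − 348.2500 = -8.2500
C = P + (C − P) = 20.91 + (-8.2500) = 12.6600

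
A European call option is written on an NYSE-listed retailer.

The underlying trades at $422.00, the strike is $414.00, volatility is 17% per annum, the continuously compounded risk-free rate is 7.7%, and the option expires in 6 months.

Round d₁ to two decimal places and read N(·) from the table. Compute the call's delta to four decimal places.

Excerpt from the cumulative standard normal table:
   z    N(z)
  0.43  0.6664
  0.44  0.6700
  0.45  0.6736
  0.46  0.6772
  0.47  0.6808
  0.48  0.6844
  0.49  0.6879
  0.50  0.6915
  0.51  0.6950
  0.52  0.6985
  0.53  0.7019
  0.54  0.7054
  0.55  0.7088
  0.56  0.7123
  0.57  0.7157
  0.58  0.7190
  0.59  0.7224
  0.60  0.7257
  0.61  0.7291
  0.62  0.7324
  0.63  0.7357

T = 0.5;  σ√T = 0.1202
d₁ = [ln(422/414) + (0.077 + 0.17²/2)·0.5] / 0.1202 = [0.0191 + 0.0457] / 0.1202 = 0.5396 which rounds to 0.54
N(d₁) = N(0.54) = 0.7054
Δ_call = N(d₁) = 0.7054

0.7054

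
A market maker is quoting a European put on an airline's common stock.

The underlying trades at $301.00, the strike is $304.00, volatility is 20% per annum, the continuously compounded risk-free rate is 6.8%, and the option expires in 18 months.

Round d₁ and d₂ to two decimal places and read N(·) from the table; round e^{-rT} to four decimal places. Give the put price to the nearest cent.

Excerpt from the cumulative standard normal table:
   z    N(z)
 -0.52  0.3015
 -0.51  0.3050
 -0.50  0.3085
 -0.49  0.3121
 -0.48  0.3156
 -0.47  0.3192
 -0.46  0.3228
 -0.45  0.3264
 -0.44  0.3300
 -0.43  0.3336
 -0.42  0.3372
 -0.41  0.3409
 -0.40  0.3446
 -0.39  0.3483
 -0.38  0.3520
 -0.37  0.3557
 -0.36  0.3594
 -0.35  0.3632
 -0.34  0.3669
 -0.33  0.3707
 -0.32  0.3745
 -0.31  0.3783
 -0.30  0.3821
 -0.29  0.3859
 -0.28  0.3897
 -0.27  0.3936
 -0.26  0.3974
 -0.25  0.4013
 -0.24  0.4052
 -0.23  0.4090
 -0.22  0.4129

$17.30

σ√T = 0.2·√1.5 = 0.2449
ln(S/K) + (r + σ²/2)T = ln(301/304) + (0.068 + 0.2²/2)·1.5 = -0.0099 + 0.1320 = 0.1221
d₁ = 0.1221 / 0.2449 = 0.4984 ≈ 0.50
d₂ = d₁ − σ√T = 0.4984 − 0.2449 = 0.2535 ≈ 0.25
exp(−rT) = exp(−0.068·1.5) = 0.9030
N(−d₂) = N(-0.25) = 0.4013;  N(−d₁) = N(-0.50) = 0.3085
P = 304·0.9030·0.4013 − 301·0.3085 = 110.1617 − 92.8585 = 17.3032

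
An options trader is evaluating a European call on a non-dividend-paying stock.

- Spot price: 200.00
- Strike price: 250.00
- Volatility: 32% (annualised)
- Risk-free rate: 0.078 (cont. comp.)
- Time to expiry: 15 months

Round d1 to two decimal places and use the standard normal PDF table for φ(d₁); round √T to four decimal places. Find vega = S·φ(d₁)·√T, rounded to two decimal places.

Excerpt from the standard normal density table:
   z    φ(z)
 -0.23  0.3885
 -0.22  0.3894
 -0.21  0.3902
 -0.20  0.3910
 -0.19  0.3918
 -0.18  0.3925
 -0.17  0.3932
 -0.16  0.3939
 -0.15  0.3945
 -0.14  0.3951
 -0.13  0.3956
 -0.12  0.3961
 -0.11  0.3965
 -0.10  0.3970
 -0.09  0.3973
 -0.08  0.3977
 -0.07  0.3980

σ√T = 0.32·√1.25 = 0.3578
d₁ = [ln(200/250) + (0.078 + 0.32²/2)·1.25] / 0.3578 = [-0.2231 + 0.1615] / 0.3578 = -0.1723 ≈ -0.17
√T = √1.25 = 1.1180
φ(d₁) = φ(-0.17) = 0.3932
vega = S·φ(d₁)·√T = 200·0.3932·1.1180 = 87.9195

87.92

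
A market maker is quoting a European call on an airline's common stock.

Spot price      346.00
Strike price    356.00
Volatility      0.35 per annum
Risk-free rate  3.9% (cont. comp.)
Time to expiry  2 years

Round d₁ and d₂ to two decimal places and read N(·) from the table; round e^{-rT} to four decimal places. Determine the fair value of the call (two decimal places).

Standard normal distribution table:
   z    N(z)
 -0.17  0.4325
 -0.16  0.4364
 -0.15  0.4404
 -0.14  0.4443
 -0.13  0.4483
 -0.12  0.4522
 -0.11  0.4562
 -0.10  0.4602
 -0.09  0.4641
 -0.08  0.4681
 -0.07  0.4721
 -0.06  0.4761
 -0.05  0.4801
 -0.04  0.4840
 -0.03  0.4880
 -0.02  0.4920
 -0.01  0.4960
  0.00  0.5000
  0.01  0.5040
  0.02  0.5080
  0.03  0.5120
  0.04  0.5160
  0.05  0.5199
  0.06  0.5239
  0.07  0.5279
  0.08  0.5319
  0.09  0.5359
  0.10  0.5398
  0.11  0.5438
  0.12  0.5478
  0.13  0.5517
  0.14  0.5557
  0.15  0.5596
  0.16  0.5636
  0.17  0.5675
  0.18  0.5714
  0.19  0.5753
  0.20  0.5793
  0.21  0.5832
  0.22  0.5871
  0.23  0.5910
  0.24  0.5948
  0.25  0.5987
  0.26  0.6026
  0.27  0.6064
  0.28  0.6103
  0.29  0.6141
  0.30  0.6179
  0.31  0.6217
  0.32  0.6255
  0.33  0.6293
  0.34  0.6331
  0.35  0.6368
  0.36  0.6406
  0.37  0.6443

σ√T = 0.35·√2 = 0.4950
d₁ = [ln(346/356) + (0.039 + ½·0.35²)·2] / (σ√T) = (-0.0285 + 0.2005) / 0.4950 = 0.3475 → 0.35
d₂ = 0.3475 − 0.4950 = -0.1475 → -0.15
e^(−rT) = e^(−0.039·2) = 0.9250
C = 346·N(0.35) − 356·0.9250·N(-0.15) = 346·0.6368 − 356·0.9250·0.4404 = 220.3328 − 145.0237 = 75.3091

75.31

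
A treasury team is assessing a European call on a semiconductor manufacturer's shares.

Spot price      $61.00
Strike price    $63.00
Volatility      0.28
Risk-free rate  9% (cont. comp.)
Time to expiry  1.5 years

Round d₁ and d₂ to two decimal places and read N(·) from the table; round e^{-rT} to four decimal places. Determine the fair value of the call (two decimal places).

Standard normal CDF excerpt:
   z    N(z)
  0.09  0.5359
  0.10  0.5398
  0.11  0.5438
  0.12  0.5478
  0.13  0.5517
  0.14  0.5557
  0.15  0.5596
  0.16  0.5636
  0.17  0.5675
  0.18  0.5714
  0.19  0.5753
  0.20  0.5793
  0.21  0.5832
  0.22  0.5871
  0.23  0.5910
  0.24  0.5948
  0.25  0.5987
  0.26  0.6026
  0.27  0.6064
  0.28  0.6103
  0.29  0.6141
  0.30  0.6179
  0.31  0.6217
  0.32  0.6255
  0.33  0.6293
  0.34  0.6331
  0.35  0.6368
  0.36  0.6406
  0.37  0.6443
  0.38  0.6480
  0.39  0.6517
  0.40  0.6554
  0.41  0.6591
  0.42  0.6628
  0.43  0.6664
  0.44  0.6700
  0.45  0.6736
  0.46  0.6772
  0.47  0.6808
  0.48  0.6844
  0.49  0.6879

$11.16

σ√T = 0.28 × 1.2247 = 0.3429
d₁ = [ln(61/63) + (0.09 + 0.28²/2)·1.5] / 0.3429 = [-0.0323 + 0.1938] / 0.3429 = 0.4711 which rounds to 0.47
d₂ = d₁ − σ√T = 0.4711 − 0.3429 = 0.1281 which rounds to 0.13
exp(−rT) = exp(−0.09·1.5) = 0.8737
C = 61·N(0.47) − 63·0.8737·N(0.13) = 61·0.6808 − 63·0.8737·0.5517 = 41.5288 − 30.3673 = 11.1615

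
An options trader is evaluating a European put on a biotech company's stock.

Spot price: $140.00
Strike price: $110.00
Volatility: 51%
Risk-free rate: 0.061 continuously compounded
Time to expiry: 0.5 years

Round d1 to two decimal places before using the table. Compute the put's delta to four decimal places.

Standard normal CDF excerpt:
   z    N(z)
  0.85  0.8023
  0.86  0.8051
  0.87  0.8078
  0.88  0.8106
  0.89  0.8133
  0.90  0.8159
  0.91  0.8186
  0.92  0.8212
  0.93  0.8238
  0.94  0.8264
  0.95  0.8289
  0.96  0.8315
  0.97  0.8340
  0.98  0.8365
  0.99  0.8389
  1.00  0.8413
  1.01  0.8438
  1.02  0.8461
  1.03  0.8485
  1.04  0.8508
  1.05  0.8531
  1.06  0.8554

σ√T = 0.51 × 0.7071 = 0.3606
d₁ = [ln(140/110) + (0.061 + ½·0.51²)·0.5] / (σ√T) = (0.2412 + 0.0955) / 0.3606 = 0.9336 ⇒ 0.93
N(d₁) = N(0.93) = 0.8238
Δ_put = N(d₁) − 1 = 0.8238 − 1 = -0.1762

-0.1762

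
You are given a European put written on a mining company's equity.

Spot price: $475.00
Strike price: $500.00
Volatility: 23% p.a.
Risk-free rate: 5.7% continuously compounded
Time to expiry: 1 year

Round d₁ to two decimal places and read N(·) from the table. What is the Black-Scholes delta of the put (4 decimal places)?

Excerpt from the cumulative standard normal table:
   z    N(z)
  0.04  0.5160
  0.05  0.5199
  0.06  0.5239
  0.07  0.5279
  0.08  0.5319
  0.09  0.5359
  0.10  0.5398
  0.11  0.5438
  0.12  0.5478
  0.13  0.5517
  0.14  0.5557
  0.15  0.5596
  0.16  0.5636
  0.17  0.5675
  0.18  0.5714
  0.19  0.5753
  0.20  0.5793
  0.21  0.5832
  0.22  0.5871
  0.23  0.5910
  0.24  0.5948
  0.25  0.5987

T = 1;  σ√T = 0.2300
d₁ = [ln(475/500) + (0.057 + 0.23²/2)·1] / 0.2300 = [-0.0513 + 0.0834] / 0.2300 = 0.1398 which rounds to 0.14
N(d₁) = N(0.14) = 0.5557
Δ_put = N(d₁) − 1 = 0.5557 − 1 = -0.4443

-0.4443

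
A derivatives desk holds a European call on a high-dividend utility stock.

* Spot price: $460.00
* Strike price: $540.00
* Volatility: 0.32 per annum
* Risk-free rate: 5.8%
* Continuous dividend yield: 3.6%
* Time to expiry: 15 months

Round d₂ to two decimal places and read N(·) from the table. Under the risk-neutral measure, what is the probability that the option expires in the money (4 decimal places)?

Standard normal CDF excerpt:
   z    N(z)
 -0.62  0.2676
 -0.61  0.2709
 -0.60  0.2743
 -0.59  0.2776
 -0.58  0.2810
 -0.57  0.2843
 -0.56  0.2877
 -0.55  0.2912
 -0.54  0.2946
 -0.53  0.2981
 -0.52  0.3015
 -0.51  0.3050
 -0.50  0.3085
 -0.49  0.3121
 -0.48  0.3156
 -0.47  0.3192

0.2912

T = 1.25;  σ√T = 0.3578
ln(S/K) + (r − q + σ²/2)T = ln(460/540) + (0.058 − 0.036 + 0.32²/2)·1.25 = -0.1603 + 0.0915 = -0.0688
d₁ = -0.0688 / 0.3578 = -0.1924 ≈ -0.19
d₂ = d₁ − σ√T = -0.1924 − 0.3578 = -0.5502 ≈ -0.55
Pr(exercise) under Q = N(d₂) = 0.2912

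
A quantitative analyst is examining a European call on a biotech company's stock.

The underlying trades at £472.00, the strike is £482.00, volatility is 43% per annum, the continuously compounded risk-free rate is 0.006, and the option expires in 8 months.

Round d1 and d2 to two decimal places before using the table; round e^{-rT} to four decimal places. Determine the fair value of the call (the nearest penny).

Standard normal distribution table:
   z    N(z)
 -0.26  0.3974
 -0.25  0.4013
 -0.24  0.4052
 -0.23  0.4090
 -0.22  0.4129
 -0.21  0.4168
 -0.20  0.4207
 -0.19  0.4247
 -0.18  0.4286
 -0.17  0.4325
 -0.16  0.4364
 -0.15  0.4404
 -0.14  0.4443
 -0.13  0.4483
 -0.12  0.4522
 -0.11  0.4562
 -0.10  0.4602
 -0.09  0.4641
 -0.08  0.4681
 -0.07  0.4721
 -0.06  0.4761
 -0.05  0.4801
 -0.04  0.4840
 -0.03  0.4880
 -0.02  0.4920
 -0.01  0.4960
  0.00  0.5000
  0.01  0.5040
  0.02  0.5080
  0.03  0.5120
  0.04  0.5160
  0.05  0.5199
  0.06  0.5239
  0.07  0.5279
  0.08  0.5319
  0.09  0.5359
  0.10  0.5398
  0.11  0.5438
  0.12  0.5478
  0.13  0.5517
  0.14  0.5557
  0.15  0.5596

£62.18

T = 0.6667;  σ√T = 0.3511
d₁ = [ln(472/482) + (0.006 + ½·0.43²)·0.6667] / (σ√T) = (-0.0210 + 0.0656) / 0.3511 = 0.1272 ≈ 0.13
d₂ = 0.1272 − 0.3511 = -0.2239 ≈ -0.22
e^(−rT) = e^(−0.006·0.6667) = 0.9960
N(d₁) = N(0.13) = 0.5517;  N(d₂) = N(-0.22) = 0.4129
C = 472·0.5517 − 482·0.9960·0.4129 = 260.4024 − 198.2217 = 62.1807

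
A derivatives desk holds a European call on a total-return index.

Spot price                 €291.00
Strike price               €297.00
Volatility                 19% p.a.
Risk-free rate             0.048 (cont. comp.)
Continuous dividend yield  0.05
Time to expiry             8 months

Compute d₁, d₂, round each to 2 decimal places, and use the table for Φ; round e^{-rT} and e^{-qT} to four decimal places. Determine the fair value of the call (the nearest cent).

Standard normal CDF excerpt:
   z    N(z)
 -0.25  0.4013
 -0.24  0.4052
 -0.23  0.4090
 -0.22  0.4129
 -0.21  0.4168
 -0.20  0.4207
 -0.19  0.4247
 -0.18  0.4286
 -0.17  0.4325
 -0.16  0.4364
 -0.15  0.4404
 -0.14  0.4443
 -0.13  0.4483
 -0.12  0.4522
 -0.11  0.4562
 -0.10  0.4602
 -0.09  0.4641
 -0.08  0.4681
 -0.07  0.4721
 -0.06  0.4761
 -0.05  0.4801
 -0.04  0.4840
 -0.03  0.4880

€15.23

σ√T = 0.19 × 0.8165 = 0.1551
d₁ = [ln(291/297) + (0.048 − 0.05 + 0.19²/2)·0.6667] / 0.1551 = [-0.0204 + 0.0107] / 0.1551 = -0.0626 ⇒ -0.06
d₂ = d₁ − σ√T = -0.0626 − 0.1551 = -0.2177 ⇒ -0.22
exp(−qT) = exp(−0.05·0.6667) = 0.9672;  exp(−rT) = exp(−0.048·0.6667) = 0.9685
N(d₁) = N(-0.06) = 0.4761;  N(d₂) = N(-0.22) = 0.4129
C = 291·0.9672·0.4761 − 297·0.9685·0.4129 = 134.0008 − 118.7684 = 15.2324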